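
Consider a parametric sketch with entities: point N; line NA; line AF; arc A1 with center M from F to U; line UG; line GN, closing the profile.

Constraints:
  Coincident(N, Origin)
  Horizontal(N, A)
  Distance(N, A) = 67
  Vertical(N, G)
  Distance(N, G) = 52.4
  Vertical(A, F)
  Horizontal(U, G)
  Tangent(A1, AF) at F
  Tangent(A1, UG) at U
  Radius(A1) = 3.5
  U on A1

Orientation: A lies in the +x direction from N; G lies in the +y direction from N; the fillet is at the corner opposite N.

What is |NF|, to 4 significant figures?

82.95

N is at the origin; NA is horizontal with |NA| = 67.0 and A on the +x side, so A = (67.00, 0.000). NG is vertical with |NG| = 52.4 and G on the +y side, so G = (0.000, 52.40). The virtual corner opposite N is at (67.00, 52.40). Tangency of A1 to AF means the radius MF is perpendicular to AF and since A1 is tangent to UG there, MU ⟂ UG, with radius 3.5, so the center M sits 3.5 in from both sides at M = (63.50, 48.90). That places the tangent points at F = (67.00, 48.90) on AF and U = (63.50, 52.40) on UG. Then |NF| = |F − N| = 82.95.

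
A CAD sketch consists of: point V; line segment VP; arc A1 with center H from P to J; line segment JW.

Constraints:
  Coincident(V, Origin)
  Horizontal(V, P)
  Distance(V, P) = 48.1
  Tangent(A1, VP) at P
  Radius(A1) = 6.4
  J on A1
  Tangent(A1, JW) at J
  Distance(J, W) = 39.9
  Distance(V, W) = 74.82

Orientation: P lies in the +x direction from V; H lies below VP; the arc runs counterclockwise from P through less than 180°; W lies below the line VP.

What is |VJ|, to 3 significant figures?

43.3

Checks: |HJ| = 6.400 ✓; ∠(HJ, JW) = 90.00° ✓; |JW| = 39.90 ✓; |VW| = 74.82 ✓.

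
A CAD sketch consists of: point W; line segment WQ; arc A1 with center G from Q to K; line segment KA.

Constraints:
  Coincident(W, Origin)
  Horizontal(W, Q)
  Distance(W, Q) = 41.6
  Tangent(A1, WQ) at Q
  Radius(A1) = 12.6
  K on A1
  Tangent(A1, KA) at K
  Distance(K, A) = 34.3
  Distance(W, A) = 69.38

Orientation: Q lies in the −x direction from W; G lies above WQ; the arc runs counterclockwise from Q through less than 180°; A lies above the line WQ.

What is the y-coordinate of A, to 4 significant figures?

48.18

W is at the origin; WQ is horizontal with |WQ| = 41.6 and Q on the −x side, so Q = (-41.60, 0.000). Since A1 is tangent to WQ there, GQ ⟂ WQ, so G = Q + (0, 12.6) = (-41.60, 12.60). Since GK ⟂ KA (tangency), |GA| = √(12.6² + 34.3²) = 36.54 regardless of where K sits on A1. So A lies on both circle(W, 69.38) and circle(G, 36.54); the above-WQ intersection is A = (-49.92, 48.18). K is the foot of the tangent from A: K = (-31.07, 19.52).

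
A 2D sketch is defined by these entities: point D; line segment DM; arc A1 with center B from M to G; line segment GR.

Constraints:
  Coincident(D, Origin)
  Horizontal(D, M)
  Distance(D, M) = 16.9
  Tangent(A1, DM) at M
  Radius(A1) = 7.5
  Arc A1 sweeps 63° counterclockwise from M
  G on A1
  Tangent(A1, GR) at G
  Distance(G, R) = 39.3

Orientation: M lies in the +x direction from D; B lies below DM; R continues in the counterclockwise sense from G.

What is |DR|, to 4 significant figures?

39.85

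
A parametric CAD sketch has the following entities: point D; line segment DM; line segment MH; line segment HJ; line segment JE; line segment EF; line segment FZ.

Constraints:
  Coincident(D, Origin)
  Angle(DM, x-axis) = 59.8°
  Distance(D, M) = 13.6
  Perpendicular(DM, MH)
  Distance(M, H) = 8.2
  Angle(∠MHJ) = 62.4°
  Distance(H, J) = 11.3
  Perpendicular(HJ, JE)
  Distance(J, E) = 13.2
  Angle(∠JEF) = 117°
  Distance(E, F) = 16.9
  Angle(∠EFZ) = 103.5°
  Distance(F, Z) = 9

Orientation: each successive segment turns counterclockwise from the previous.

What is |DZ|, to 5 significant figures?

28.611

D is at the origin; DM runs at 59.8° with length 13.6, so M = (6.8411, 11.754). DM is perpendicular to MH, so MH runs at 149.80°; with |MH| = 8.2, H = (-0.24598, 15.879). ∠MHJ = 62.4° gives HJ at -92.600° from the x-axis; with |HJ| = 11.3, J = (-0.75858, 4.5905). The perpendicularity gives JE at right angles to HJ, so JE runs at -2.6000°; with |JE| = 13.2, E = (12.428, 3.9917). ∠JEF = 117.0° gives EF at 60.400° from the x-axis; with |EF| = 16.9, F = (20.775, 18.686). ∠EFZ = 103.5° gives FZ at 136.90° from the x-axis; with |FZ| = 9.0, Z = (14.204, 24.836). Then |DZ| = |Z − D| = 28.611.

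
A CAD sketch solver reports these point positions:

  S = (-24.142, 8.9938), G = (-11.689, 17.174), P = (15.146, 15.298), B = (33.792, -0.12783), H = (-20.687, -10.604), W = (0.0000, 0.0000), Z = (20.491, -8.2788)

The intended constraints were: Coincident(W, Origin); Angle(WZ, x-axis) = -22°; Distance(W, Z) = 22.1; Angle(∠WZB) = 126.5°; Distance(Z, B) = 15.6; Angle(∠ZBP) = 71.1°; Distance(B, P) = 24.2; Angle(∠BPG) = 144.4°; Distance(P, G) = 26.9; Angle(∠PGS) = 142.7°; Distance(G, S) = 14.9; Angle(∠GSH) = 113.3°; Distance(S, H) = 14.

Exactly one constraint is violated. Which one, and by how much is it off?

Distance(S, H) = 14 — off by 5.90.

W = (0.00, 0.00) ✓; WZ at -22.00° ✓; |WZ| = 22.10 ✓; ∠WZB = 126.5° ✓; |ZB| = 15.60 ✓; ∠ZBP = 71.10° ✓; |BP| = 24.20 ✓; ∠BPG = 144.4° ✓; |PG| = 26.90 ✓; ∠PGS = 142.7° ✓; |GS| = 14.90 ✓; ∠GSH = 113.3° ✓; |SH| = 19.90 ✗.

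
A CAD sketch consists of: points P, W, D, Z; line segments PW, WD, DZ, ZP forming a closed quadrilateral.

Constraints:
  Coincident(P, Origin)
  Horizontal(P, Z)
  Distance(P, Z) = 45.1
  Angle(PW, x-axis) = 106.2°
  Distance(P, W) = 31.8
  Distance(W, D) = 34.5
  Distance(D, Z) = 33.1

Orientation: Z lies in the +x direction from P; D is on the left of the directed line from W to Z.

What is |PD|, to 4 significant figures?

36.78

P is at the origin; P and Z share the same y with |PZ| = 45.1 and Z in +x, so Z = (45.1, 0). PW runs at 106.2° with |PW| = 31.8, so W = (-8.872, 30.54). D is determined by |WD| = 34.5 and |DZ| = 33.1 together: it lies at the intersection of circle(W, 34.5) and circle(Z, 33.1). With |WZ| = 62.01, the foot of the radical line on WZ is 31.77 from W and the perpendicular offset is √(34.5² − 31.77²) = 13.45. Taking the left-of-WZ solution: D = (25.40, 26.60).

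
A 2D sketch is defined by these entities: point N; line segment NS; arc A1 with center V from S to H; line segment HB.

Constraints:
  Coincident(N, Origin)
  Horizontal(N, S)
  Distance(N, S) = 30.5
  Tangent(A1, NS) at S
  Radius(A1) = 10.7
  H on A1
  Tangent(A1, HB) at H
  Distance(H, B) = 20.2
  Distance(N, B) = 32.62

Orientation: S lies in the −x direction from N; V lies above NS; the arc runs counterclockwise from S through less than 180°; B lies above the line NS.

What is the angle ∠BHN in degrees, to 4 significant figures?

101.9°

N is at the origin; NS is horizontal with |NS| = 30.5 and S on the −x side, so S = (-30.50, 0.000). Tangency of A1 to NS means the radius VS is perpendicular to NS, so V = S + (0, 10.7) = (-30.50, 10.70). Since VH ⟂ HB (tangency), |VB| = √(10.7² + 20.2²) = 22.86 regardless of where H sits on A1. So B lies on both circle(N, 32.62) and circle(V, 22.86); the above-NS intersection is B = (-16.04, 28.40). H is the foot of the tangent from B: H = (-20.01, 8.598).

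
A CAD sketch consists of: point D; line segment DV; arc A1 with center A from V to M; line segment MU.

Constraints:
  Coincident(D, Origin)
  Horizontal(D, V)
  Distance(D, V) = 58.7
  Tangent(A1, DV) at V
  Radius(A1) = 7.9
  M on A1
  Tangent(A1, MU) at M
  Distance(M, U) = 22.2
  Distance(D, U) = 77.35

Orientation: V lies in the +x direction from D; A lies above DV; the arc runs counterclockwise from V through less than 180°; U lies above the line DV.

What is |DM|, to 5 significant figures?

66.531

Checks: |AM| = 7.900 ✓; ∠(AM, MU) = 90.00° ✓; |MU| = 22.20 ✓; |DU| = 77.35 ✓.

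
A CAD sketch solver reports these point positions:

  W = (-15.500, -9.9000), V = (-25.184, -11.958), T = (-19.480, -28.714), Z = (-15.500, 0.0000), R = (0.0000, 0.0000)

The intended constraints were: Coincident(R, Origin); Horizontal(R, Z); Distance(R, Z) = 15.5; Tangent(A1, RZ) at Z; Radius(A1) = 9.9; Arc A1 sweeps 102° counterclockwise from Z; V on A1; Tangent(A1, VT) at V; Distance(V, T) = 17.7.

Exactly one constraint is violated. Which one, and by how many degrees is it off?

Tangent(A1, VT) at V — off by 6.80°.

R = (0.00, 0.00) ✓; R.y = 0.00, Z.y = 0.00 ✓; |RZ| = 15.50 ✓; ∠(WZ, ZR) = 90.00° ✓; |WZ| = 9.900 ✓; bearing(W→V) − bearing(W→Z) = 102.0° ✓; |WV| = 9.900 ✓; ∠(WV, VT) = 83.20° ✗; |VT| = 17.70 ✓.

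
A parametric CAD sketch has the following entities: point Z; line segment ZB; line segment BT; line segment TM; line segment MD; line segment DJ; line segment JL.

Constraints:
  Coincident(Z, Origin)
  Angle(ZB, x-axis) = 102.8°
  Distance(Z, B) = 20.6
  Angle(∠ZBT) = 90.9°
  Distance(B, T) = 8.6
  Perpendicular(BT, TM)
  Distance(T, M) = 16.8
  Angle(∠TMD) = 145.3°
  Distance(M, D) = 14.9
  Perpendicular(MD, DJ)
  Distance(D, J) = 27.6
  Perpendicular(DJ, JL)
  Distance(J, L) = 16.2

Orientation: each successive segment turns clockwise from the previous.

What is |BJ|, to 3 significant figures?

26.2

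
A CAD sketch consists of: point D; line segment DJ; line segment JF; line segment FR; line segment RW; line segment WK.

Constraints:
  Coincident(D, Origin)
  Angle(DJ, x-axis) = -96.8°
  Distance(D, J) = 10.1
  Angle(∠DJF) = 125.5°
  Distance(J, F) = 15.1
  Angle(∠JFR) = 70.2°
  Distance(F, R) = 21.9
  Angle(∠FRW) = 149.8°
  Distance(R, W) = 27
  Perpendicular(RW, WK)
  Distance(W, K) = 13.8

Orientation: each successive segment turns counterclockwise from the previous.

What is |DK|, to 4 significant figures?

24.97

D is at the origin; DJ runs at -96.8° with length 10.1, so J = (-1.196, -10.03). ∠DJF = 125.5° gives JF at -42.30° from the x-axis; with |JF| = 15.1, F = (9.973, -20.19). ∠JFR = 70.2° gives FR at 67.50° from the x-axis; with |FR| = 21.9, R = (18.35, 0.04152). ∠FRW = 149.8° gives RW at 97.70° from the x-axis; with |RW| = 27.0, W = (14.74, 26.80). RW ⟂ WK, so WK runs at -172.3°; with |WK| = 13.8, K = (1.060, 24.95). Then |DK| = |K − D| = 24.97.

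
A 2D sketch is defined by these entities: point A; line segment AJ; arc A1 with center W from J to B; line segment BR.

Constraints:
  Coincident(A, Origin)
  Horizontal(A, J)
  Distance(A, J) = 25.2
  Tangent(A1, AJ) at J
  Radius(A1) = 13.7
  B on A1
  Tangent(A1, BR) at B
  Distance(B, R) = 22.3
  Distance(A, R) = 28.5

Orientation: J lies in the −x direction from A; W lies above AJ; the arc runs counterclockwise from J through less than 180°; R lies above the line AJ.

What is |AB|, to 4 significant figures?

15.05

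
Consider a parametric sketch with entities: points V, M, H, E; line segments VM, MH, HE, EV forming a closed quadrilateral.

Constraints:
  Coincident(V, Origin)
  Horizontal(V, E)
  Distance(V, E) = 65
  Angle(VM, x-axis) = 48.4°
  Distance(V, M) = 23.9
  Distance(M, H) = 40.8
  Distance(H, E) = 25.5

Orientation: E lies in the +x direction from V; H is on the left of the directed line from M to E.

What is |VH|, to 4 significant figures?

61.10

V is at the origin; VE is horizontal with |VE| = 65.0 and E in +x, so E = (65.0, 0). VM runs at 48.4° with |VM| = 23.9, so M = (15.87, 17.87). H is determined by |MH| = 40.8 and |HE| = 25.5 together: it lies at the intersection of circle(M, 40.8) and circle(E, 25.5). With |ME| = 52.28, the foot of the radical line on ME is 35.84 from M and the perpendicular offset is √(40.8² − 35.84²) = 19.49. Taking the left-of-ME solution: H = (56.21, 23.94).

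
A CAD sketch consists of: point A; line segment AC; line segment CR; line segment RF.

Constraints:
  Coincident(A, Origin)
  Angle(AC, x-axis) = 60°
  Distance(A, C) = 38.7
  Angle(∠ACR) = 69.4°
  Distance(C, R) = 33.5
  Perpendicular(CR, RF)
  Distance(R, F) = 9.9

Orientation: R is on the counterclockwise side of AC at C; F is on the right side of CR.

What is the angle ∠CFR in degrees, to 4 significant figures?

73.54°

A is at the origin; AC runs at 60.0° with length 38.7, so C = 38.7·(cos 60.0°, sin 60.0°) = (19.35, 33.52). ∠ACR = 69.4°, so CR runs at 60.0° + (180° − 69.4°) = 170.6° from the x-axis; with |CR| = 33.5, R = C + 33.5·(cos 170.6°, sin 170.6°) = (-13.70, 38.99). CR ⟂ RF; with |RF| = 9.9 on the right of CR, F = R + 9.9·(0.1633, 0.9866) = (-12.08, 48.75). Then cos ∠CFR = FC·FR / (|FC||FR|), giving 73.54°.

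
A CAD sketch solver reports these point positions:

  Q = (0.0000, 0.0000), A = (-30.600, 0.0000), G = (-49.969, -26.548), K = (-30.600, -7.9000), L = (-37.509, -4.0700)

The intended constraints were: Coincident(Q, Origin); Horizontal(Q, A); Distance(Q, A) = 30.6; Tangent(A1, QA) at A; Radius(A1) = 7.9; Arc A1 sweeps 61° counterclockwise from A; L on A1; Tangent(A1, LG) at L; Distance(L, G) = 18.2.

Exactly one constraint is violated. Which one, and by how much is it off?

Distance(L, G) = 18.2 — off by 7.50.

Q = (0.00, 0.00) ✓; Q.y = 0.00, A.y = 0.00 ✓; |QA| = 30.60 ✓; ∠(KA, AQ) = 90.00° ✓; |KA| = 7.900 ✓; bearing(K→L) − bearing(K→A) = 61.00° ✓; |KL| = 7.900 ✓; ∠(KL, LG) = 90.00° ✓; |LG| = 25.70 ✗.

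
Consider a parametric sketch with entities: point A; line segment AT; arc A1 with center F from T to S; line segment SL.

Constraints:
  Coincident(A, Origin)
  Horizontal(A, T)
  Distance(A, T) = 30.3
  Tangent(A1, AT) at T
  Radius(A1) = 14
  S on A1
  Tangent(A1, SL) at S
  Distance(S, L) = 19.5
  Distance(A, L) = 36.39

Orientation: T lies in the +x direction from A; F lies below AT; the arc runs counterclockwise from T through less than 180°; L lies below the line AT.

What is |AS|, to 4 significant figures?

21.13

A is at the origin; A and T share the same y with |AT| = 30.3 and T on the +x side, so T = (30.30, 0.000). A1 meets AT tangentially, so FT is at right angles to AT, so F = T + (0, -14) = (30.30, -14.00). Since FS ⟂ SL (tangency), |FL| = √(14.0² + 19.5²) = 24.01 regardless of where S sits on A1. So L lies on both circle(A, 36.39) and circle(F, 24.01); the below-AT intersection is L = (15.52, -32.91). S is the foot of the tangent from L: S = (16.31, -13.43).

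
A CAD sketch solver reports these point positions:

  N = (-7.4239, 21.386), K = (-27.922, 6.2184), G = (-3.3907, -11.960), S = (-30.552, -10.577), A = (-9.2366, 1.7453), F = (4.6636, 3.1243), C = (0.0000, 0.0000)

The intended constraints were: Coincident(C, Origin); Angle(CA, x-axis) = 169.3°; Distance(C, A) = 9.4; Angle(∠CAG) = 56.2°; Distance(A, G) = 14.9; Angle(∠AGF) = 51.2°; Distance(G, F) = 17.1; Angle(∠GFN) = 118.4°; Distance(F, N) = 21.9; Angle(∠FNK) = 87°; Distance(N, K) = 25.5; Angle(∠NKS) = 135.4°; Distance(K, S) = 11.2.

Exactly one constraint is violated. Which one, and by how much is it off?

Distance(K, S) = 11.2 — off by 5.80.

C = (0.00, 0.00) ✓; CA at 169.3° ✓; |CA| = 9.400 ✓; ∠CAG = 56.20° ✓; |AG| = 14.90 ✓; ∠AGF = 51.20° ✓; |GF| = 17.10 ✓; ∠GFN = 118.4° ✓; |FN| = 21.90 ✓; ∠FNK = 87.00° ✓; |NK| = 25.50 ✓; ∠NKS = 135.4° ✓; |KS| = 17.00 ✗.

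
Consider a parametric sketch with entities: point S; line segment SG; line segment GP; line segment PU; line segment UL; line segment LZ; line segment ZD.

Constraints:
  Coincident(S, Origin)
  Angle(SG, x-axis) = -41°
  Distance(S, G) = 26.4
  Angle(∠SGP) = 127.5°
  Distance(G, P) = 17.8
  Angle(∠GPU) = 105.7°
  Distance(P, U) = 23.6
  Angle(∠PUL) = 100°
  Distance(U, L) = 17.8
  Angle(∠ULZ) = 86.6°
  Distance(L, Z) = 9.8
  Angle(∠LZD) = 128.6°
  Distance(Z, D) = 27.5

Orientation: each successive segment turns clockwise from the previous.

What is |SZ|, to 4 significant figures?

20.50

S is at the origin; SG runs at -41.0° with length 26.4, so G = (19.92, -17.32). ∠SGP = 127.5° gives GP at -93.50° from the x-axis; with |GP| = 17.8, P = (18.84, -35.09). ∠GPU = 105.7° gives PU at -167.8° from the x-axis; with |PU| = 23.6, U = (-4.229, -40.07). ∠PUL = 100.0° gives UL at 112.2° from the x-axis; with |UL| = 17.8, L = (-10.95, -23.59). ∠ULZ = 86.6° gives LZ at 18.80° from the x-axis; with |LZ| = 9.8, Z = (-1.678, -20.44). Then |SZ| = |Z − S| = 20.50.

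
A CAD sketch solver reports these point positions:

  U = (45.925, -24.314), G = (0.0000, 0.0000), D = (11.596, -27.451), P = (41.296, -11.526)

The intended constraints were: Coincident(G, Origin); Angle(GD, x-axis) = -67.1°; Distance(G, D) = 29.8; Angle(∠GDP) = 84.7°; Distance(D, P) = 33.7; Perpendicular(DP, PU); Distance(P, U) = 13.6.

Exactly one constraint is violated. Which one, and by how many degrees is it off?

Perpendicular(DP, PU) — off by 8.30°.

G = (0.00, 0.00) ✓; GD at -67.10° ✓; |GD| = 29.80 ✓; ∠GDP = 84.70° ✓; |DP| = 33.70 ✓; ∠(DP, PU) = 98.30° ✗; |PU| = 13.60 ✓.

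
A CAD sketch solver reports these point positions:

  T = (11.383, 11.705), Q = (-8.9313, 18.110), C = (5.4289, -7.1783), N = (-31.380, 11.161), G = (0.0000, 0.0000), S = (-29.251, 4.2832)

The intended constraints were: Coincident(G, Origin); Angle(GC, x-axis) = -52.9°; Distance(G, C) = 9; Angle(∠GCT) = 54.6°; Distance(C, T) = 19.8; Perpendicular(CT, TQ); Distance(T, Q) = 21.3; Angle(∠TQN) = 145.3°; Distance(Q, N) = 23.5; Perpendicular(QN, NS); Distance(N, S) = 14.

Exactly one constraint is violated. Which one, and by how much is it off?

Distance(N, S) = 14 — off by 6.80.

G = (0.00, 0.00) ✓; GC at -52.90° ✓; |GC| = 9.000 ✓; ∠GCT = 54.60° ✓; |CT| = 19.80 ✓; ∠(CT, TQ) = 90.00° ✓; |TQ| = 21.30 ✓; ∠TQN = 145.3° ✓; |QN| = 23.50 ✓; ∠(QN, NS) = 90.00° ✓; |NS| = 7.200 ✗.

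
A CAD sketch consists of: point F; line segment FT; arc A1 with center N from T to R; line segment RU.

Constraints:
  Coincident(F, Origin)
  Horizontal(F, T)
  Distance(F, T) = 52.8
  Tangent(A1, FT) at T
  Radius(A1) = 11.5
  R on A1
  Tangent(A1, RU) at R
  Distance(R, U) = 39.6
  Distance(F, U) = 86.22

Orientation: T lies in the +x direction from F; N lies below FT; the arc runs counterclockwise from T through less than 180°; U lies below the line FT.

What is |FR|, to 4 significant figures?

48.43

F is at the origin; FT is horizontal with |FT| = 52.8 and T on the +x side, so T = (52.80, 0.000). Tangency of A1 to FT means the radius NT is perpendicular to FT, so N = T + (0, -11.5) = (52.80, -11.50). Since NR ⟂ RU (tangency), |NU| = √(11.5² + 39.6²) = 41.24 regardless of where R sits on A1. So U lies on both circle(F, 86.22) and circle(N, 41.24); the below-FT intersection is U = (71.43, -48.29). R is the foot of the tangent from U: R = (44.40, -19.35).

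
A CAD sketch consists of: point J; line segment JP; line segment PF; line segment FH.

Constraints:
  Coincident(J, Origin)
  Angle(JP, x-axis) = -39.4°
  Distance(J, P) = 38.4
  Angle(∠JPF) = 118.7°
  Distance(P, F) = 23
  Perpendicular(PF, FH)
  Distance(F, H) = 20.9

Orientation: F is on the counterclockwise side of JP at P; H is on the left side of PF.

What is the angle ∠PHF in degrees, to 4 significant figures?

47.74°

J is at the origin; JP runs at -39.4° with length 38.4, so P = 38.4·(cos -39.4°, sin -39.4°) = (29.67, -24.37). ∠JPF = 118.7°, so PF runs at -39.4° + (180° − 118.7°) = 21.90° from the x-axis; with |PF| = 23.0, F = P + 23.0·(cos 21.90°, sin 21.90°) = (51.01, -15.79). The perpendicularity gives FH at right angles to PF; with |FH| = 20.9 on the left of PF, H = F + 20.9·(-0.3730, 0.9278) = (43.22, 3.597). Then cos ∠PHF = HP·HF / (|HP||HF|), giving 47.74°.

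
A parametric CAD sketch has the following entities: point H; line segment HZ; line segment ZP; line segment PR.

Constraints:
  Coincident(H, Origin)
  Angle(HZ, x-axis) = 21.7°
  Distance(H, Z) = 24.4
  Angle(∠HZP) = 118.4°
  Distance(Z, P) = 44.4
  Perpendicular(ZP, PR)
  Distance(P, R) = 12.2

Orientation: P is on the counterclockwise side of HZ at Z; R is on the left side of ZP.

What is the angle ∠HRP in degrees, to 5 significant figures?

99.392°

H is at the origin; HZ runs at 21.7° with length 24.4, so Z = 24.4·(cos 21.7°, sin 21.7°) = (22.671, 9.0218). ∠HZP = 118.4°, so ZP runs at 21.7° + (180° − 118.4°) = 83.300° from the x-axis; with |ZP| = 44.4, P = Z + 44.4·(cos 83.300°, sin 83.300°) = (27.851, 53.119). ZP ⟂ PR; with |PR| = 12.2 on the left of ZP, R = P + 12.2·(-0.99317, 0.11667) = (15.734, 54.542). Then cos ∠HRP = RH·RP / (|RH||RP|), giving 99.392°.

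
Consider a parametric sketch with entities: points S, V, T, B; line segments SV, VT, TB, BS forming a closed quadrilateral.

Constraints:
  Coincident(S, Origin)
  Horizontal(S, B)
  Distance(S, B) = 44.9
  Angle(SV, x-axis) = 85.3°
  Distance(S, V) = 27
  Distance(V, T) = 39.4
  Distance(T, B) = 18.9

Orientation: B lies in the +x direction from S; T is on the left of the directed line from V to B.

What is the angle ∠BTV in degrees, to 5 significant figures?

115.31°

Checks: |VT| = 39.40 ✓; |TB| = 18.90 ✓.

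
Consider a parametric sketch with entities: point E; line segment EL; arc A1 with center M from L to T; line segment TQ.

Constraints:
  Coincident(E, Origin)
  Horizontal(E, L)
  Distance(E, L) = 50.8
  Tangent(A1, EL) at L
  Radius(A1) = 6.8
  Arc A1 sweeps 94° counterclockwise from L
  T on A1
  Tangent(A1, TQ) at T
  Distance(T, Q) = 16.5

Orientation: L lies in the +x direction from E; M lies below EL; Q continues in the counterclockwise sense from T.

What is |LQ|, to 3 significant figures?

24.4

E is at the origin; E and L share the same y with |EL| = 50.8 and L on the +x side, so L = (50.8, 0.00). A1 meets EL tangentially, so ML is at right angles to EL, so M = L + (0, -6.8) = (50.8, -6.80). On A1, L sits at bearing 90° from M; a 94° counterclockwise sweep puts T at bearing 184°, so T = M + 6.8·(cos 184°, sin 184°) = (44.0, -7.27). A1 meets TQ tangentially, so MT is at right angles to TQ, so TQ runs along (−sin 184°, cos 184°); with |TQ| = 16.5, Q = (45.2, -23.7). Then |LQ| = |Q − L| = 24.4.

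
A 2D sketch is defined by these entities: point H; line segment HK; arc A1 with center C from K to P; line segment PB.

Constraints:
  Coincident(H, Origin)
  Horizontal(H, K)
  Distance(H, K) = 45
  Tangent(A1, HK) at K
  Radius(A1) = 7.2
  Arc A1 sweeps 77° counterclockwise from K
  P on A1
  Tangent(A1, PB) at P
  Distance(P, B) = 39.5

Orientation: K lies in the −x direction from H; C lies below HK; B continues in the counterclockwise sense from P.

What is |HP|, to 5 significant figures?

52.314

H is at the origin; HK is horizontal with |HK| = 45.0 and K on the −x side, so K = (-45.000, 0.0000). Since A1 is tangent to HK there, CK ⟂ HK, so C = K + (0, -7.2) = (-45.000, -7.2000). On A1, K sits at bearing 90° from C; a 77° counterclockwise sweep puts P at bearing 167°, so P = C + 7.2·(cos 167°, sin 167°) = (-52.015, -5.5804). Then |HP| = |P − H| = 52.314.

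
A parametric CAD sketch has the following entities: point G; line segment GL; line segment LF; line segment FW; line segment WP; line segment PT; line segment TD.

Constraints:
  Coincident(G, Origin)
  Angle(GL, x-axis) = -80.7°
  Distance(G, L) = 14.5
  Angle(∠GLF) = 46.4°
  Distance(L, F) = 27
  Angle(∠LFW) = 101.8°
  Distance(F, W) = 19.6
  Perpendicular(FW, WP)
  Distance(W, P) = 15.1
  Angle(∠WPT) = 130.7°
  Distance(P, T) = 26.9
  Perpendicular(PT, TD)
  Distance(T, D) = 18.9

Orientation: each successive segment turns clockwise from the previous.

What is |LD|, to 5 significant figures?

11.117

G is at the origin; GL runs at -80.7° with length 14.5, so L = (2.3433, -14.309). ∠GLF = 46.4° gives LF at 145.70° from the x-axis; with |LF| = 27.0, F = (-19.961, 0.90580). ∠LFW = 101.8° gives FW at 67.500° from the x-axis; with |FW| = 19.6, W = (-12.461, 19.014). The perpendicularity gives WP at right angles to FW, so WP runs at -22.500°; with |WP| = 15.1, P = (1.4898, 13.235). ∠WPT = 130.7° gives PT at -71.800° from the x-axis; with |PT| = 26.9, T = (9.8916, -12.319). PT ⟂ TD, so TD runs at -161.80°; with |TD| = 18.9, D = (-8.0629, -18.222). Then |LD| = |D − L| = 11.117.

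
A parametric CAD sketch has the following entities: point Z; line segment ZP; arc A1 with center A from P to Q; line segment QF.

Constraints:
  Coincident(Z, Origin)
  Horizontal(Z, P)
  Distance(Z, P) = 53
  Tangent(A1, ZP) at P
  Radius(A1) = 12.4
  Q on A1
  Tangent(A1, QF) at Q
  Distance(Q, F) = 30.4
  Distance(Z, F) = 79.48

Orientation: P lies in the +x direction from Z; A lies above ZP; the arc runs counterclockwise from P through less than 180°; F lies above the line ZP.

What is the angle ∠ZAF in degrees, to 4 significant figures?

129.6°

Checks: |AQ| = 12.40 ✓; ∠(AQ, QF) = 90.00° ✓; |QF| = 30.40 ✓; |ZF| = 79.48 ✓.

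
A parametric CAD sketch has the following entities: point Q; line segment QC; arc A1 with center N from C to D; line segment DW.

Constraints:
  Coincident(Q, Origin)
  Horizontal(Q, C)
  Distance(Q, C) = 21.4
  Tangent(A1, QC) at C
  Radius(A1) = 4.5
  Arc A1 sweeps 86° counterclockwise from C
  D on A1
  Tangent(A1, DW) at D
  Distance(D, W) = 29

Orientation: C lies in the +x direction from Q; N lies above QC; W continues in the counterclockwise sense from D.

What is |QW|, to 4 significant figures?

43.31

Q is at the origin; QC is horizontal with |QC| = 21.4 and C on the +x side, so C = (21.40, 0.000). Since A1 is tangent to QC there, NC ⟂ QC, so N = C + (0, 4.5) = (21.40, 4.500). On A1, C sits at bearing -90° from N; an 86° counterclockwise sweep puts D at bearing -4°, so D = N + 4.5·(cos -4°, sin -4°) = (25.89, 4.186). Since A1 is tangent to DW there, ND ⟂ DW, so DW runs along (−sin -4°, cos -4°); with |DW| = 29.0, W = (27.91, 33.12). Then |QW| = |W − Q| = 43.31.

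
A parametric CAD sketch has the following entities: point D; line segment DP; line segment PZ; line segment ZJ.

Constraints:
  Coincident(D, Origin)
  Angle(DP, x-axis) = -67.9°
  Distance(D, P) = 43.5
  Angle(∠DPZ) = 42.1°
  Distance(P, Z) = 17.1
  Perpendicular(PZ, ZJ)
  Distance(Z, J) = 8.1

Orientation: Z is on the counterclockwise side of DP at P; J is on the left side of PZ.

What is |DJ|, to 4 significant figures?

25.96

D is at the origin; DP runs at -67.9° with length 43.5, so P = 43.5·(cos -67.9°, sin -67.9°) = (16.37, -40.30). ∠DPZ = 42.1°, so PZ runs at -67.9° + (180° − 42.1°) = 70.00° from the x-axis; with |PZ| = 17.1, Z = P + 17.1·(cos 70.00°, sin 70.00°) = (22.21, -24.24). The perpendicularity gives ZJ at right angles to PZ; with |ZJ| = 8.1 on the left of PZ, J = Z + 8.1·(-0.9397, 0.3420) = (14.60, -21.46). Then |DJ| = |J − D| = 25.96.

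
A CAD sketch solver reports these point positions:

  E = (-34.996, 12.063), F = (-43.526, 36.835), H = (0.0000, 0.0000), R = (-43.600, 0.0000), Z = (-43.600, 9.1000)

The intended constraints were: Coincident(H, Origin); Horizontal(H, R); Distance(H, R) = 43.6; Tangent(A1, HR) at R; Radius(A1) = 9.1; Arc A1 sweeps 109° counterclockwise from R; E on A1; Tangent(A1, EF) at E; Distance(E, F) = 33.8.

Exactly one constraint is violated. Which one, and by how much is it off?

Distance(E, F) = 33.8 — off by 7.60.

H = (0.00, 0.00) ✓; H.y = 0.00, R.y = 0.00 ✓; |HR| = 43.60 ✓; ∠(ZR, RH) = 90.00° ✓; |ZR| = 9.100 ✓; bearing(Z→E) − bearing(Z→R) = 109.0° ✓; |ZE| = 9.100 ✓; ∠(ZE, EF) = 90.00° ✓; |EF| = 26.20 ✗.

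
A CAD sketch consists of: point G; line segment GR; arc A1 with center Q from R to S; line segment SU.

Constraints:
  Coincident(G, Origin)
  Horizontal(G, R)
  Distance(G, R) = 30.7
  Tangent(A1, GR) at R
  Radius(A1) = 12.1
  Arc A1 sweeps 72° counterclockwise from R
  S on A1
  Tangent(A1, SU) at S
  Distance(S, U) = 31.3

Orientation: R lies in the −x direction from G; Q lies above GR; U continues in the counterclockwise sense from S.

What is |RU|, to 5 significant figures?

43.617

G is at the origin; GR is horizontal with |GR| = 30.7 and R on the −x side, so R = (-30.700, 0.0000). A1 meets GR tangentially, so QR is at right angles to GR, so Q = R + (0, 12.1) = (-30.700, 12.100). On A1, R sits at bearing -90° from Q; a 72° counterclockwise sweep puts S at bearing -18°, so S = Q + 12.1·(cos -18°, sin -18°) = (-19.192, 8.3609). The tangent condition forces QS to be normal to SU, so SU runs along (−sin -18°, cos -18°); with |SU| = 31.3, U = (-9.5200, 38.129). Then |RU| = |U − R| = 43.617.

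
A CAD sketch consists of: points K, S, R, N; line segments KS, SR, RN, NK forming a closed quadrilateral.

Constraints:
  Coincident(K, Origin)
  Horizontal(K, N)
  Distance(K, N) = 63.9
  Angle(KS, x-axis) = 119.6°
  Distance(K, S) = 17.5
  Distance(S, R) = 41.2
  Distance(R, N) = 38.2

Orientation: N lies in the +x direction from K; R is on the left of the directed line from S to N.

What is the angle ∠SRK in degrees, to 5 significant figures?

25.076°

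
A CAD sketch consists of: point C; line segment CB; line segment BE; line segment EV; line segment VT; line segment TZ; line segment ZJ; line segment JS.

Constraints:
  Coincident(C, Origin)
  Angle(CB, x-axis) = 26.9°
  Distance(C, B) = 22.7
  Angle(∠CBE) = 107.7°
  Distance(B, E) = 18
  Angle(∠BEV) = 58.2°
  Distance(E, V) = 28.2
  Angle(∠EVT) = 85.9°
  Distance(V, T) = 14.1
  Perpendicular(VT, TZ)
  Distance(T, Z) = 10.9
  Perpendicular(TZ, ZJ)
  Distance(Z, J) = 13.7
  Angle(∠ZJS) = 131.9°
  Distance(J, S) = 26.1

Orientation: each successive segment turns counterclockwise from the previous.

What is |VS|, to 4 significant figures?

19.05

TZ is perpendicular to ZJ, so ZJ runs at 135.1°; with |ZJ| = 13.7, J = (4.060, 16.98). ∠ZJS = 131.9° gives JS at -176.8° from the x-axis; with |JS| = 26.1, S = (-22.00, 15.52). Then |VS| = |S − V| = 19.05.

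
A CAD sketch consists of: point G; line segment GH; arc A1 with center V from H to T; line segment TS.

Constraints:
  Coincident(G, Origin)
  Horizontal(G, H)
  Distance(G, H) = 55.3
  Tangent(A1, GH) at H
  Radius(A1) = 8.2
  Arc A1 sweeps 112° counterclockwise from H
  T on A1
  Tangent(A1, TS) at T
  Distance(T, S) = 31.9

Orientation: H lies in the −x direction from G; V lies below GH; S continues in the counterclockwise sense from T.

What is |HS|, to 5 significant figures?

41.080

On A1, H sits at bearing 90° from V; a 112° counterclockwise sweep puts T at bearing 202°, so T = V + 8.2·(cos 202°, sin 202°) = (-62.903, -11.272). Since A1 is tangent to TS there, VT ⟂ TS, so TS runs along (−sin 202°, cos 202°); with |TS| = 31.9, S = (-50.953, -40.849). Then |HS| = |S − H| = 41.080.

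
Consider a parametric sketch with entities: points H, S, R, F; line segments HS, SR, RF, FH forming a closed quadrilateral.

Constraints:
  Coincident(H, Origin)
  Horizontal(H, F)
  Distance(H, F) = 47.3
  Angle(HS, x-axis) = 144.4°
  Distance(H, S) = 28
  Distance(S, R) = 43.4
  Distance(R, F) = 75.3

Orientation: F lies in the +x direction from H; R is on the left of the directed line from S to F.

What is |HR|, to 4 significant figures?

55.45

Checks: |SR| = 43.40 ✓; |RF| = 75.30 ✓.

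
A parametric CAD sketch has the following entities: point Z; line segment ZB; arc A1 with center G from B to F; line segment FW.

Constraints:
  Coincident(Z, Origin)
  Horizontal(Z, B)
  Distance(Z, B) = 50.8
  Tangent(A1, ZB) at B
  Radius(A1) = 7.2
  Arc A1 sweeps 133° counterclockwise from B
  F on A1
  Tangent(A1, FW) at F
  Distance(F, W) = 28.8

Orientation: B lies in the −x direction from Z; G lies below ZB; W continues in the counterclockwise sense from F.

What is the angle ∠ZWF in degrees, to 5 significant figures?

90.674°

Z is at the origin; ZB is horizontal with |ZB| = 50.8 and B on the −x side, so B = (-50.800, 0.0000). A1 meets ZB tangentially, so GB is at right angles to ZB, so G = B + (0, -7.2) = (-50.800, -7.2000). On A1, B sits at bearing 90° from G; a 133° counterclockwise sweep puts F at bearing 223°, so F = G + 7.2·(cos 223°, sin 223°) = (-56.066, -12.110). Since A1 is tangent to FW there, GF ⟂ FW, so FW runs along (−sin 223°, cos 223°); with |FW| = 28.8, W = (-36.424, -33.173). Then cos ∠ZWF = WZ·WF / (|WZ||WF|), giving 90.674°.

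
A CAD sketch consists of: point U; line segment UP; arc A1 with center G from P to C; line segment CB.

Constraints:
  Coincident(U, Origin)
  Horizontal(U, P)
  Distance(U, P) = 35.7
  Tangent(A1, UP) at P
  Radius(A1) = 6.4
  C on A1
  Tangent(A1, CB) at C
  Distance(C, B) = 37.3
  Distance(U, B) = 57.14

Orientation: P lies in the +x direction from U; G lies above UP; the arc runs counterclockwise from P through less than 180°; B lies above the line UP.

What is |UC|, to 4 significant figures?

42.67

U is at the origin; UP is horizontal with |UP| = 35.7 and P on the +x side, so P = (35.70, 0.000). The tangent condition forces GP to be normal to UP, so G = P + (0, 6.4) = (35.70, 6.400). Since GC ⟂ CB (tangency), |GB| = √(6.4² + 37.3²) = 37.85 regardless of where C sits on A1. So B lies on both circle(U, 57.14) and circle(G, 37.85); the above-UP intersection is B = (36.16, 44.24). C is the foot of the tangent from B: C = (42.02, 7.405).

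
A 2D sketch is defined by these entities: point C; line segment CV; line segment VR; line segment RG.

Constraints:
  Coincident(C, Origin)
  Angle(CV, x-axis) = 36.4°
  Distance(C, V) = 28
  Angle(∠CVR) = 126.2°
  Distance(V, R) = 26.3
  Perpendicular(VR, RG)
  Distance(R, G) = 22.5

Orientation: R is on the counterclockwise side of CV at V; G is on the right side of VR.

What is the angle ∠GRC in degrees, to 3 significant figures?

118°

∠CVR = 126.2°, so VR runs at 36.4° + (180° − 126.2°) = 90.2° from the x-axis; with |VR| = 26.3, R = V + 26.3·(cos 90.2°, sin 90.2°) = (22.4, 42.9). VR is perpendicular to RG; with |RG| = 22.5 on the right of VR, G = R + 22.5·(1.00, 0.00349) = (44.9, 43.0). Then cos ∠GRC = RG·RC / (|RG||RC|), giving 118°.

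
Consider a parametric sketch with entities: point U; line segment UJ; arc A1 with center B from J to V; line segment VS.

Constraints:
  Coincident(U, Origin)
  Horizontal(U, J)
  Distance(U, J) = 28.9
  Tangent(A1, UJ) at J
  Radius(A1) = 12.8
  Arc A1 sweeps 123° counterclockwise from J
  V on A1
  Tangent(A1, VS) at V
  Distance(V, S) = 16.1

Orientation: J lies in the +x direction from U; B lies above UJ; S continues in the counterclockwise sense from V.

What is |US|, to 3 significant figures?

45.4

On A1, J sits at bearing -90° from B; a 123° counterclockwise sweep puts V at bearing 33°, so V = B + 12.8·(cos 33°, sin 33°) = (39.6, 19.8). The tangent condition forces BV to be normal to VS, so VS runs along (−sin 33°, cos 33°); with |VS| = 16.1, S = (30.9, 33.3). Then |US| = |S − U| = 45.4.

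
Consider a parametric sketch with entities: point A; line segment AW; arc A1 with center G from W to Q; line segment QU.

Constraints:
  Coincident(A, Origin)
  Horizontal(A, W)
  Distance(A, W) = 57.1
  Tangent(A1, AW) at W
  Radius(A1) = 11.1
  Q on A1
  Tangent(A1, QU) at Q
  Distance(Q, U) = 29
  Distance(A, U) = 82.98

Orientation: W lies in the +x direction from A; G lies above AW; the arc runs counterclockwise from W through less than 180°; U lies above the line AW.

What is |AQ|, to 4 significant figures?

68.48

Checks: |GQ| = 11.10 ✓; ∠(GQ, QU) = 90.00° ✓; |QU| = 29.00 ✓; |AU| = 82.98 ✓.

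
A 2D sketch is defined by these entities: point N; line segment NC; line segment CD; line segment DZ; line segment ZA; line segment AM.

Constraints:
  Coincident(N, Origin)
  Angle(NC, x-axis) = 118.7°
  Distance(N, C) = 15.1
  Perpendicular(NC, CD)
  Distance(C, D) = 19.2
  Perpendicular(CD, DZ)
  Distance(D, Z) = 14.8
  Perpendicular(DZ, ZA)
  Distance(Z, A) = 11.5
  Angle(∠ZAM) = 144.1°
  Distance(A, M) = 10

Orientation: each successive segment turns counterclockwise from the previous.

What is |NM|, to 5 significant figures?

6.1767

N is at the origin; NC runs at 118.7° with length 15.1, so C = (-7.2514, 13.245). NC ⟂ CD, so CD runs at -151.30°; with |CD| = 19.2, D = (-24.093, 4.0246). The perpendicularity gives DZ at right angles to CD, so DZ runs at -61.300°; with |DZ| = 14.8, Z = (-16.985, -8.9571). DZ ⟂ ZA, so ZA runs at 28.700°; with |ZA| = 11.5, A = (-6.8981, -3.4346). ∠ZAM = 144.1° gives AM at 64.600° from the x-axis; with |AM| = 10.0, M = (-2.6087, 5.5988). Then |NM| = |M − N| = 6.1767.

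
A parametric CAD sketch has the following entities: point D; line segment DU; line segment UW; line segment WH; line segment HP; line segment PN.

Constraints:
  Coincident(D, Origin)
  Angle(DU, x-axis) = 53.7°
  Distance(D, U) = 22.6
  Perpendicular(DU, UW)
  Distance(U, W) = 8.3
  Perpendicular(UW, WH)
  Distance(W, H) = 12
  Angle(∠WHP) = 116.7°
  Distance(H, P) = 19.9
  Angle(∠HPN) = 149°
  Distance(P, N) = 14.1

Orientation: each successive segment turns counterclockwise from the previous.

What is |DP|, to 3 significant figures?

9.62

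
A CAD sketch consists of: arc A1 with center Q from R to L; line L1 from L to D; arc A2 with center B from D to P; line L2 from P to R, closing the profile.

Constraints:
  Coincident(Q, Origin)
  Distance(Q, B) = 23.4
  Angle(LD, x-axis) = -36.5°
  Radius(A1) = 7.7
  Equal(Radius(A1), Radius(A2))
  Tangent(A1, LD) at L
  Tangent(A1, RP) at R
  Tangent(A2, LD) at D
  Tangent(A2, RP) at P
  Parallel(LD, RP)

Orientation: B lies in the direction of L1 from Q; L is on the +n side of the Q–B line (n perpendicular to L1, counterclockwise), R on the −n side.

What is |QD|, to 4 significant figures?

24.63

The slot axis is L1's direction at -36.5°, so u = (cos -36.5°, sin -36.5°) = (0.8039, -0.5948) and n = (−sin -36.5°, cos -36.5°) = (0.5948, 0.8039). Q is at the origin and B lies 23.4 along u from Q, so B = 23.4·u = (18.81, -13.92). Tangency of A1 to both parallel lines with radius 7.7 puts L and R at Q ± 7.7·n: L = (4.580, 6.190), R = (-4.580, -6.190). Equal radii place D and P the same way about B: D = B + 7.7·n = (23.39, -7.729), P = B − 7.7·n = (14.23, -20.11). Then |QD| = |D − Q| = 24.63.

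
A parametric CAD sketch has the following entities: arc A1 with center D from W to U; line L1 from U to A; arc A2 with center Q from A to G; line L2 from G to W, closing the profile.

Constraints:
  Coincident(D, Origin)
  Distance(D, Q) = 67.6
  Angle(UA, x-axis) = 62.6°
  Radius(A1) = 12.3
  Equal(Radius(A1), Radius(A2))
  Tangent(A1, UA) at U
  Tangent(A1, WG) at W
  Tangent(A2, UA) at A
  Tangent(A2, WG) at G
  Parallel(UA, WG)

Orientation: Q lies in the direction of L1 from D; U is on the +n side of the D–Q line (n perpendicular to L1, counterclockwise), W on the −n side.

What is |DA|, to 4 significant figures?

68.71

The slot axis is L1's direction at 62.6°, so u = (cos 62.6°, sin 62.6°) = (0.4602, 0.8878) and n = (−sin 62.6°, cos 62.6°) = (-0.8878, 0.4602). D is at the origin and Q lies 67.6 along u from D, so Q = 67.6·u = (31.11, 60.02). Tangency of A1 to both parallel lines with radius 12.3 puts U and W at D ± 12.3·n: U = (-10.92, 5.660), W = (10.92, -5.660). Equal radii place A and G the same way about Q: A = Q + 12.3·n = (20.19, 65.68), G = Q − 12.3·n = (42.03, 54.36). Then |DA| = |A − D| = 68.71.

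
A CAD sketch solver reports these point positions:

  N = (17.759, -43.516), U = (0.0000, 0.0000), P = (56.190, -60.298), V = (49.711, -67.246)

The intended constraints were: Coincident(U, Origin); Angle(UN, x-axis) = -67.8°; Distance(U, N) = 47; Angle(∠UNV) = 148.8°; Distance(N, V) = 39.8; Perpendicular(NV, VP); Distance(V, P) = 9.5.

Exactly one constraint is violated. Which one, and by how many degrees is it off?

Perpendicular(NV, VP) — off by 6.40°.

U = (0.00, 0.00) ✓; UN at -67.80° ✓; |UN| = 47.00 ✓; ∠UNV = 148.8° ✓; |NV| = 39.80 ✓; ∠(NV, VP) = 83.60° ✗; |VP| = 9.500 ✓.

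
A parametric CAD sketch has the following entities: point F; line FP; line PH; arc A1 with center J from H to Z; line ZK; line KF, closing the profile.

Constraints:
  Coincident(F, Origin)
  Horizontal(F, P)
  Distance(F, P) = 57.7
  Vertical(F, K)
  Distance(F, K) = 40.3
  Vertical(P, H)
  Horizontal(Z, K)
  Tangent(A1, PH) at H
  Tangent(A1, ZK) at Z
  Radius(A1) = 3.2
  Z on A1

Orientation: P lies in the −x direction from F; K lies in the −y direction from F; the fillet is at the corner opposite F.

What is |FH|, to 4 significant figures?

68.60

F is at the origin; FP is horizontal with |FP| = 57.7 and P on the −x side, so P = (-57.70, 0.000). F and K share the same x with |FK| = 40.3 and K on the −y side, so K = (0.000, -40.30). The virtual corner opposite F is at (-57.70, -40.30). A1 meets PH tangentially, so JH is at right angles to PH and the tangent condition forces JZ to be normal to ZK, with radius 3.2, so the center J sits 3.2 in from both sides at J = (-54.50, -37.10). That places the tangent points at H = (-57.70, -37.10) on PH and Z = (-54.50, -40.30) on ZK. Then |FH| = |H − F| = 68.60.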